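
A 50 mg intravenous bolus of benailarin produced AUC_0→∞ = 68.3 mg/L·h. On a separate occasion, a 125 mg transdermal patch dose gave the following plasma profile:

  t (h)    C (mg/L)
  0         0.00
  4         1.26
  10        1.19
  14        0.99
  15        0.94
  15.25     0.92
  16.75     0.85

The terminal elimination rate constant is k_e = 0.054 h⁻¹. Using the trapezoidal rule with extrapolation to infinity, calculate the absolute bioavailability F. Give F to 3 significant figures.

Trapezoidal AUC_0→16.75 (transdermal patch):
  [0→4]: (0.00+1.26)/2 × 4 = 2.52
  [4→10]: (1.26+1.19)/2 × 6 = 7.35
  [10→14]: (1.19+0.99)/2 × 4 = 4.36
  [14→15]: (0.99+0.94)/2 × 1 = 0.965
  [15→15.25]: (0.94+0.92)/2 × 0.25 = 0.2325
  [15.25→16.75]: (0.92+0.85)/2 × 1.5 = 1.3275
  Sum = 16.755 mg/L·h
Tail: C_last/k_e = 0.85/0.054 = 15.741
AUC_0→∞ (transdermal patch) = 16.755 + 15.741 = 32.496 mg/L·h
F = (AUC_ev/D_ev)/(AUC_iv/D_iv) = (32.496/125)/(68.3/50) = 0.259968/1.366 = 0.1903

F = 0.190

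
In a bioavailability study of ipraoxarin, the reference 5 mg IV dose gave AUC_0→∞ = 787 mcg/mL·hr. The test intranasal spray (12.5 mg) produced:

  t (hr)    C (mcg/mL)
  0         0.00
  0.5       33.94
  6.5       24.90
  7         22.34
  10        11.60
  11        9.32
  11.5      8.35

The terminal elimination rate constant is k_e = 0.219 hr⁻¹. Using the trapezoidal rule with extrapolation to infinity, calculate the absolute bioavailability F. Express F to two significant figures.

F = 0.15

Trapezoidal AUC_0→11.5 (intranasal spray):
  [0→0.5]: (0.00+33.94)/2 × 0.5 = 8.485
  [0.5→6.5]: (33.94+24.90)/2 × 6 = 176.52
  [6.5→7]: (24.90+22.34)/2 × 0.5 = 11.81
  [7→10]: (22.34+11.60)/2 × 3 = 50.91
  [10→11]: (11.60+9.32)/2 × 1 = 10.46
  [11→11.5]: (9.32+8.35)/2 × 0.5 = 4.4175
  Sum = 262.6025 mcg/mL·hr
Tail: C_last/k_e = 8.35/0.219 = 38.128
AUC_0→∞ (intranasal spray) = 262.6025 + 38.128 = 300.7305 mcg/mL·hr
F = (AUC_ev/D_ev)/(AUC_iv/D_iv) = (300.7305/12.5)/(787/5) = 24.05844/157.4 = 0.1528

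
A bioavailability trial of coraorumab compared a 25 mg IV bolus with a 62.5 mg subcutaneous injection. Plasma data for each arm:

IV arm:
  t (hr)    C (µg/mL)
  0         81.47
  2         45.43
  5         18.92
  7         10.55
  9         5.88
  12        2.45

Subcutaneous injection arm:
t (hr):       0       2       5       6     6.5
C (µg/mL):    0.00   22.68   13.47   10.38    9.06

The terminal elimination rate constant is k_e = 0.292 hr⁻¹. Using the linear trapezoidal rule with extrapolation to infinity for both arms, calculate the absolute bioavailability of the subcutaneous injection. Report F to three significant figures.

F = 0.172

Trapezoidal AUC_0→12 (IV):
  [0→2]: (81.47+45.43)/2 × 2 = 126.9
  [2→5]: (45.43+18.92)/2 × 3 = 96.525
  [5→7]: (18.92+10.55)/2 × 2 = 29.47
  [7→9]: (10.55+5.88)/2 × 2 = 16.43
  [9→12]: (5.88+2.45)/2 × 3 = 12.495
  Sum = 281.82 µg/mL·hr
IV tail: 2.45/0.292 = 8.390; AUC_iv,0→∞ = 281.82 + 8.390 = 290.21 µg/mL·hr
Trapezoidal AUC_0→6.5 (subcutaneous injection):
  [0→2]: (0.00+22.68)/2 × 2 = 22.68
  [2→5]: (22.68+13.47)/2 × 3 = 54.225
  [5→6]: (13.47+10.38)/2 × 1 = 11.925
  [6→6.5]: (10.38+9.06)/2 × 0.5 = 4.86
  Sum = 93.69 µg/mL·hr
subcutaneous injection tail: 9.06/0.292 = 31.027; AUC_ev,0→∞ = 93.69 + 31.027 = 124.717 µg/mL·hr
F = (AUC_ev/D_ev)/(AUC_iv/D_iv) = (124.717/62.5)/(290.21/25) = 1.995472/11.6084 = 0.1719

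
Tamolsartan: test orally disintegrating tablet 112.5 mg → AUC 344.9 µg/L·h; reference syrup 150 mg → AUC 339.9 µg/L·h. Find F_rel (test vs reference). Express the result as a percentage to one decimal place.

F_rel = (AUC_test/D_test) / (AUC_ref/D_ref)
      = (344.9/112.5) / (339.9/150)
      = 3.06578 / 2.266 = 1.3529 = 135.29%

F_rel = 135.3%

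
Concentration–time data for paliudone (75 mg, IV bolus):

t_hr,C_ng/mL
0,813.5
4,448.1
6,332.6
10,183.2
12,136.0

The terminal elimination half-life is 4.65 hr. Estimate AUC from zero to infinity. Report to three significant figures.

Trapezoidal AUC_0→12:
  [0→4]: (813.5+448.1)/2 × 4 = 2523.2
  [4→6]: (448.1+332.6)/2 × 2 = 780.7
  [6→10]: (332.6+183.2)/2 × 4 = 1031.6
  [10→12]: (183.2+136.0)/2 × 2 = 319.2
  Sum = 4654.7 ng/mL·hr
k_e = ln2 / t½ = 0.693147 / 4.65 = 0.1491 hr^-1
Extrapolated tail: C_last / k_e = 136.0 / 0.1491 = 912.140
AUC_0→∞ = 4654.7 + 912.140 = 5566.84 ng/mL·hr

AUC = 5570 ng/mL·hr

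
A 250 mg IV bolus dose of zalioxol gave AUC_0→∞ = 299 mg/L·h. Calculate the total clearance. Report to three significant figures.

CL = 0.836 L/h

CL = Dose_iv / AUC_0→∞
   = 250 / 299 = 0.83612 L/h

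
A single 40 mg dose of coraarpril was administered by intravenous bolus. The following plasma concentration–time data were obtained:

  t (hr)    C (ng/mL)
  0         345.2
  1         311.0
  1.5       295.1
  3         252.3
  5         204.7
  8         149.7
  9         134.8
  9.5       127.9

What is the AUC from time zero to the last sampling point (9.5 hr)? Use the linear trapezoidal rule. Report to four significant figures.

AUC = 2087 ng/mL·hr

Trapezoidal AUC_0→9.5:
  [0→1]: (345.2+311.0)/2 × 1 = 328.1
  [1→1.5]: (311.0+295.1)/2 × 0.5 = 151.525
  [1.5→3]: (295.1+252.3)/2 × 1.5 = 410.55
  [3→5]: (252.3+204.7)/2 × 2 = 457.0
  [5→8]: (204.7+149.7)/2 × 3 = 531.6
  [8→9]: (149.7+134.8)/2 × 1 = 142.25
  [9→9.5]: (134.8+127.9)/2 × 0.5 = 65.675
  Sum = 2086.7 ng/mL·hr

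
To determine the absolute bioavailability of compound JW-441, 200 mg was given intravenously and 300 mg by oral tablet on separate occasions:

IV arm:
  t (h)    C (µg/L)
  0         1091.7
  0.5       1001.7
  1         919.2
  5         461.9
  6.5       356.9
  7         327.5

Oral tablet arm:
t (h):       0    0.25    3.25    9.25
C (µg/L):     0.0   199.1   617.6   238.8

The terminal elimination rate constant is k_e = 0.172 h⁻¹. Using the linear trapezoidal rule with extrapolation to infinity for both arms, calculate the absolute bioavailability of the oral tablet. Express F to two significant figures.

Trapezoidal AUC_0→7 (IV):
  [0→0.5]: (1091.7+1001.7)/2 × 0.5 = 523.35
  [0.5→1]: (1001.7+919.2)/2 × 0.5 = 480.225
  [1→5]: (919.2+461.9)/2 × 4 = 2762.2
  [5→6.5]: (461.9+356.9)/2 × 1.5 = 614.1
  [6.5→7]: (356.9+327.5)/2 × 0.5 = 171.1
  Sum = 4550.975 µg/L·h
IV tail: 327.5/0.172 = 1904.070; AUC_iv,0→∞ = 4550.975 + 1904.070 = 6455.045 µg/L·h
Trapezoidal AUC_0→9.25 (oral tablet):
  [0→0.25]: (0.0+199.1)/2 × 0.25 = 24.8875
  [0.25→3.25]: (199.1+617.6)/2 × 3 = 1225.05
  [3.25→9.25]: (617.6+238.8)/2 × 6 = 2569.2
  Sum = 3819.1375 µg/L·h
oral tablet tail: 238.8/0.172 = 1388.372; AUC_ev,0→∞ = 3819.1375 + 1388.372 = 5207.5095 µg/L·h
F = (AUC_ev/D_ev)/(AUC_iv/D_iv) = (5207.5095/300)/(6455.045/200) = 17.358365/32.275225 = 0.5378

F = 0.54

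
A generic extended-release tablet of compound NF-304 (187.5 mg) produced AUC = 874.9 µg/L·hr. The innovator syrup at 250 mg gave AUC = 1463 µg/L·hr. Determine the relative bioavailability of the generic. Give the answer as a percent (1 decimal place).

F_rel = 79.7%

F_rel = (AUC_test/D_test) / (AUC_ref/D_ref)
      = (874.9/187.5) / (1463/250)
      = 4.66613 / 5.852 = 0.7974 = 79.74%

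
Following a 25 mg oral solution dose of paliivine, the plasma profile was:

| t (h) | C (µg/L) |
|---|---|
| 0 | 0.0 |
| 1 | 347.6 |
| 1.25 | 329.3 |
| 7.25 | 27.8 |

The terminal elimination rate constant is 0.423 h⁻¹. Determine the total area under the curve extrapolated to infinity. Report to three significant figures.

Trapezoidal AUC_0→7.25:
  [0→1]: (0.0+347.6)/2 × 1 = 173.8
  [1→1.25]: (347.6+329.3)/2 × 0.25 = 84.6125
  [1.25→7.25]: (329.3+27.8)/2 × 6 = 1071.3
  Sum = 1329.7125 µg/L·h
Extrapolated tail: C_last / k_e = 27.8 / 0.423 = 65.721
AUC_0→∞ = 1329.7125 + 65.721 = 1395.4335 µg/L·h

AUC = 1400 µg/L·h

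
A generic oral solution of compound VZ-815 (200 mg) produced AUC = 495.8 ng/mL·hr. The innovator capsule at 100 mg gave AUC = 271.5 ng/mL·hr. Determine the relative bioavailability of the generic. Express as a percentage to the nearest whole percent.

F_rel = (AUC_test/D_test) / (AUC_ref/D_ref)
      = (495.8/200) / (271.5/100)
      = 2.479 / 2.715 = 0.9131 = 91.31%

F_rel = 91%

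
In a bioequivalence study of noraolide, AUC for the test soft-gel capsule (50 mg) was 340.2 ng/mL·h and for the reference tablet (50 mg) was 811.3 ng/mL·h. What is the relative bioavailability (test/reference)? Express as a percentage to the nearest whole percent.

F_rel = 42%

F_rel = (AUC_test/D_test) / (AUC_ref/D_ref)
      = (340.2/50) / (811.3/50)
      = 6.804 / 16.226 = 0.4193 = 41.93%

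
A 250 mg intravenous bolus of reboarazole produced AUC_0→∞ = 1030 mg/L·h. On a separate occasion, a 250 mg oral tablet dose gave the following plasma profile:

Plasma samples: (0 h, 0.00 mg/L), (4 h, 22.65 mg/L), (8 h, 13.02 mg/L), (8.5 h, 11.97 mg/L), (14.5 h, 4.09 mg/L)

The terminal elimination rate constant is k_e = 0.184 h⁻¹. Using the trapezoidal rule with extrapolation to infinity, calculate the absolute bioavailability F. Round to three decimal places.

F = 0.188

Trapezoidal AUC_0→14.5 (oral tablet):
  [0→4]: (0.00+22.65)/2 × 4 = 45.3
  [4→8]: (22.65+13.02)/2 × 4 = 71.34
  [8→8.5]: (13.02+11.97)/2 × 0.5 = 6.2475
  [8.5→14.5]: (11.97+4.09)/2 × 6 = 48.18
  Sum = 171.0675 mg/L·h
Tail: C_last/k_e = 4.09/0.184 = 22.228
AUC_0→∞ (oral tablet) = 171.0675 + 22.228 = 193.2955 mg/L·h
F = (AUC_ev/D_ev)/(AUC_iv/D_iv) = (193.2955/250)/(1030/250) = 0.773182/4.12 = 0.1877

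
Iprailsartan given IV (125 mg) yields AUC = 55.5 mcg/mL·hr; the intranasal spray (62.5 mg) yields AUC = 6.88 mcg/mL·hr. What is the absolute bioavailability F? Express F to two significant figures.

F = (AUC_ev / D_ev) / (AUC_iv / D_iv)
  = (6.88/62.5) / (55.5/125)
  = 0.11008 / 0.444 = 0.2479

F = 0.25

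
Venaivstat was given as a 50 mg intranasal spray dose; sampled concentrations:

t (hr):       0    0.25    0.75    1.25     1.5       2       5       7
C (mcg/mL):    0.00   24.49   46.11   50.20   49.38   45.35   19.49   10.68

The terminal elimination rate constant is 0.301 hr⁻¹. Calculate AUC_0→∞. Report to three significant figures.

Trapezoidal AUC_0→7:
  [0→0.25]: (0.00+24.49)/2 × 0.25 = 3.06125
  [0.25→0.75]: (24.49+46.11)/2 × 0.5 = 17.65
  [0.75→1.25]: (46.11+50.20)/2 × 0.5 = 24.0775
  [1.25→1.5]: (50.20+49.38)/2 × 0.25 = 12.4475
  [1.5→2]: (49.38+45.35)/2 × 0.5 = 23.6825
  [2→5]: (45.35+19.49)/2 × 3 = 97.26
  [5→7]: (19.49+10.68)/2 × 2 = 30.17
  Sum = 208.34875 mcg/mL·hr
Extrapolated tail: C_last / k_e = 10.68 / 0.301 = 35.482
AUC_0→∞ = 208.34875 + 35.482 = 243.83075 mcg/mL·hr

AUC = 244 mcg/mL·hr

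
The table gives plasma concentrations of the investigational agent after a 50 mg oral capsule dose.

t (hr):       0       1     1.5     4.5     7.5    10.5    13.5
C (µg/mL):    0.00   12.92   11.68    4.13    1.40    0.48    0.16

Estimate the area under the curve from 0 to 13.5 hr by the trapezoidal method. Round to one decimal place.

AUC = 48.4 µg/mL·hr

Trapezoidal AUC_0→13.5:
  [0→1]: (0.00+12.92)/2 × 1 = 6.46
  [1→1.5]: (12.92+11.68)/2 × 0.5 = 6.15
  [1.5→4.5]: (11.68+4.13)/2 × 3 = 23.715
  [4.5→7.5]: (4.13+1.40)/2 × 3 = 8.295
  [7.5→10.5]: (1.40+0.48)/2 × 3 = 2.82
  [10.5→13.5]: (0.48+0.16)/2 × 3 = 0.96
  Sum = 48.4 µg/mL·hr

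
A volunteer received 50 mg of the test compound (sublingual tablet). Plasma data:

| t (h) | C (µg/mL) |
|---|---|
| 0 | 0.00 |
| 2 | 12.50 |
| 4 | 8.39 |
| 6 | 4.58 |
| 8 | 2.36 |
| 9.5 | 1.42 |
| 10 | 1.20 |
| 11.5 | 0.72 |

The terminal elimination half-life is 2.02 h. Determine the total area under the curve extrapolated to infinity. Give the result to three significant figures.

AUC = 60.3 µg/mL·h

Trapezoidal AUC_0→11.5:
  [0→2]: (0.00+12.50)/2 × 2 = 12.5
  [2→4]: (12.50+8.39)/2 × 2 = 20.89
  [4→6]: (8.39+4.58)/2 × 2 = 12.97
  [6→8]: (4.58+2.36)/2 × 2 = 6.94
  [8→9.5]: (2.36+1.42)/2 × 1.5 = 2.835
  [9.5→10]: (1.42+1.20)/2 × 0.5 = 0.655
  [10→11.5]: (1.20+0.72)/2 × 1.5 = 1.44
  Sum = 58.23 µg/mL·h
k_e = ln2 / t½ = 0.693147 / 2.02 = 0.3431 h^-1
Extrapolated tail: C_last / k_e = 0.72 / 0.3431 = 2.099
AUC_0→∞ = 58.23 + 2.099 = 60.329 µg/mL·h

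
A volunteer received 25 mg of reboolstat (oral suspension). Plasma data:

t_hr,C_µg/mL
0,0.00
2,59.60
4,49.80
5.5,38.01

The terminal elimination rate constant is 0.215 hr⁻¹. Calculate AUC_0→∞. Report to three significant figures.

Trapezoidal AUC_0→5.5:
  [0→2]: (0.00+59.60)/2 × 2 = 59.6
  [2→4]: (59.60+49.80)/2 × 2 = 109.4
  [4→5.5]: (49.80+38.01)/2 × 1.5 = 65.8575
  Sum = 234.8575 µg/mL·hr
Extrapolated tail: C_last / k_e = 38.01 / 0.215 = 176.791
AUC_0→∞ = 234.8575 + 176.791 = 411.6485 µg/mL·hr

AUC = 412 µg/mL·hr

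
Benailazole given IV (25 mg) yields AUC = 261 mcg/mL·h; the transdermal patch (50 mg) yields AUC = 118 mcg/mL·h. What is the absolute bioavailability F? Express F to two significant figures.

F = 0.23

F = (AUC_ev / D_ev) / (AUC_iv / D_iv)
  = (118/50) / (261/25)
  = 2.36 / 10.44 = 0.2261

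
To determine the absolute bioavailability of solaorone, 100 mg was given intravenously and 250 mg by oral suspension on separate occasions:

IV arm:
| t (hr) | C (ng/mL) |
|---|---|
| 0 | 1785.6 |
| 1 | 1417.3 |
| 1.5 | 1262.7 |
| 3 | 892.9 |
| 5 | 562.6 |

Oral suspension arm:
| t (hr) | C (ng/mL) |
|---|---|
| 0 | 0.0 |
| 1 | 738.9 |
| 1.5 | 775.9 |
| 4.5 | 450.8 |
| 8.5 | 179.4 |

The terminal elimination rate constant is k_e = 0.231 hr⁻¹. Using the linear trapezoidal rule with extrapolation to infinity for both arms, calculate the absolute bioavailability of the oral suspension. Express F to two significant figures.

F = 0.24

Trapezoidal AUC_0→5 (IV):
  [0→1]: (1785.6+1417.3)/2 × 1 = 1601.45
  [1→1.5]: (1417.3+1262.7)/2 × 0.5 = 670.0
  [1.5→3]: (1262.7+892.9)/2 × 1.5 = 1616.7
  [3→5]: (892.9+562.6)/2 × 2 = 1455.5
  Sum = 5343.65 ng/mL·hr
IV tail: 562.6/0.231 = 2435.498; AUC_iv,0→∞ = 5343.65 + 2435.498 = 7779.148 ng/mL·hr
Trapezoidal AUC_0→8.5 (oral suspension):
  [0→1]: (0.0+738.9)/2 × 1 = 369.45
  [1→1.5]: (738.9+775.9)/2 × 0.5 = 378.7
  [1.5→4.5]: (775.9+450.8)/2 × 3 = 1840.05
  [4.5→8.5]: (450.8+179.4)/2 × 4 = 1260.4
  Sum = 3848.6 ng/mL·hr
oral suspension tail: 179.4/0.231 = 776.623; AUC_ev,0→∞ = 3848.6 + 776.623 = 4625.223 ng/mL·hr
F = (AUC_ev/D_ev)/(AUC_iv/D_iv) = (4625.223/250)/(7779.148/100) = 18.500892/77.79148 = 0.2378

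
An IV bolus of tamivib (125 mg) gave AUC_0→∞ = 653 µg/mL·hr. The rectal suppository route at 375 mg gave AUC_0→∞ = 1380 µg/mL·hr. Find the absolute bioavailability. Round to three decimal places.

F = (AUC_ev / D_ev) / (AUC_iv / D_iv)
  = (1380/375) / (653/125)
  = 3.68 / 5.224 = 0.7044

F = 0.704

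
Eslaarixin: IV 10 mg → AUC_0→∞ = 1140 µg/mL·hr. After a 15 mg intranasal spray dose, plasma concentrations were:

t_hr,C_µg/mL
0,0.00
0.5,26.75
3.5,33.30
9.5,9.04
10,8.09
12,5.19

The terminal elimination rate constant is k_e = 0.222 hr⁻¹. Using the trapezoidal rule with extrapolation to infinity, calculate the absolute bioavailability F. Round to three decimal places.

F = 0.155

Trapezoidal AUC_0→12 (intranasal spray):
  [0→0.5]: (0.00+26.75)/2 × 0.5 = 6.6875
  [0.5→3.5]: (26.75+33.30)/2 × 3 = 90.075
  [3.5→9.5]: (33.30+9.04)/2 × 6 = 127.02
  [9.5→10]: (9.04+8.09)/2 × 0.5 = 4.2825
  [10→12]: (8.09+5.19)/2 × 2 = 13.28
  Sum = 241.345 µg/mL·hr
Tail: C_last/k_e = 5.19/0.222 = 23.378
AUC_0→∞ (intranasal spray) = 241.345 + 23.378 = 264.723 µg/mL·hr
F = (AUC_ev/D_ev)/(AUC_iv/D_iv) = (264.723/15)/(1140/10) = 17.6482/114 = 0.1548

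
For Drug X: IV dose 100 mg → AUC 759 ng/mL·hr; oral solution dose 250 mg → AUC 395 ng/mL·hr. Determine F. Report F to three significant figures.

F = 0.208

F = (AUC_ev / D_ev) / (AUC_iv / D_iv)
  = (395/250) / (759/100)
  = 1.58 / 7.59 = 0.2082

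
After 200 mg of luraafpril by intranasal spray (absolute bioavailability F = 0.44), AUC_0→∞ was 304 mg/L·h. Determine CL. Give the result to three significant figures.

CL = F × Dose / AUC_0→∞
   = 0.44 × 200 / 304 = 0.289474 L/h

CL = 0.289 L/h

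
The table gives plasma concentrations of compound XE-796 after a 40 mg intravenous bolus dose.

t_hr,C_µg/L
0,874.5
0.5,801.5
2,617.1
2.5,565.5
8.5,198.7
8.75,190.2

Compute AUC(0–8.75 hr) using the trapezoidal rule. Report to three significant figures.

AUC = 4120 µg/L·hr

Trapezoidal AUC_0→8.75:
  [0→0.5]: (874.5+801.5)/2 × 0.5 = 419.0
  [0.5→2]: (801.5+617.1)/2 × 1.5 = 1063.95
  [2→2.5]: (617.1+565.5)/2 × 0.5 = 295.65
  [2.5→8.5]: (565.5+198.7)/2 × 6 = 2292.6
  [8.5→8.75]: (198.7+190.2)/2 × 0.25 = 48.6125
  Sum = 4119.8125 µg/L·hr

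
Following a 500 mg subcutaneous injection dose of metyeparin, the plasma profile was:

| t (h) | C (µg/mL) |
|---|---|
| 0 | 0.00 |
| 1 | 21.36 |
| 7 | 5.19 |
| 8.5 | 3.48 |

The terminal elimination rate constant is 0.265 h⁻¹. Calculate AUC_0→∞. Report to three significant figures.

AUC = 110 µg/mL·h

Trapezoidal AUC_0→8.5:
  [0→1]: (0.00+21.36)/2 × 1 = 10.68
  [1→7]: (21.36+5.19)/2 × 6 = 79.65
  [7→8.5]: (5.19+3.48)/2 × 1.5 = 6.5025
  Sum = 96.8325 µg/mL·h
Extrapolated tail: C_last / k_e = 3.48 / 0.265 = 13.132
AUC_0→∞ = 96.8325 + 13.132 = 109.9645 µg/mL·h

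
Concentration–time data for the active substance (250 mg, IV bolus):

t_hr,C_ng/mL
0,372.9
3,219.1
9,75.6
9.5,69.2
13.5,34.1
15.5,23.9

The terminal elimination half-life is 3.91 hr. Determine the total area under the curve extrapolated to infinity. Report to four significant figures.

Trapezoidal AUC_0→15.5:
  [0→3]: (372.9+219.1)/2 × 3 = 888.0
  [3→9]: (219.1+75.6)/2 × 6 = 884.1
  [9→9.5]: (75.6+69.2)/2 × 0.5 = 36.2
  [9.5→13.5]: (69.2+34.1)/2 × 4 = 206.6
  [13.5→15.5]: (34.1+23.9)/2 × 2 = 58.0
  Sum = 2072.9 ng/mL·hr
k_e = ln2 / t½ = 0.693147 / 3.91 = 0.1773 hr^-1
Extrapolated tail: C_last / k_e = 23.9 / 0.1773 = 134.800
AUC_0→∞ = 2072.9 + 134.800 = 2207.7 ng/mL·hr

AUC = 2208 ng/mL·hr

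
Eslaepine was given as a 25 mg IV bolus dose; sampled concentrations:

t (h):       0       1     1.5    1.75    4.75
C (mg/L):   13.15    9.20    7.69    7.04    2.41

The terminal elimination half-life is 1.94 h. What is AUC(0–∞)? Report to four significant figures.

Trapezoidal AUC_0→4.75:
  [0→1]: (13.15+9.20)/2 × 1 = 11.175
  [1→1.5]: (9.20+7.69)/2 × 0.5 = 4.2225
  [1.5→1.75]: (7.69+7.04)/2 × 0.25 = 1.84125
  [1.75→4.75]: (7.04+2.41)/2 × 3 = 14.175
  Sum = 31.41375 mg/L·h
k_e = ln2 / t½ = 0.693147 / 1.94 = 0.3573 h^-1
Extrapolated tail: C_last / k_e = 2.41 / 0.3573 = 6.745
AUC_0→∞ = 31.41375 + 6.745 = 38.15875 mg/L·h

AUC = 38.16 mg/L·h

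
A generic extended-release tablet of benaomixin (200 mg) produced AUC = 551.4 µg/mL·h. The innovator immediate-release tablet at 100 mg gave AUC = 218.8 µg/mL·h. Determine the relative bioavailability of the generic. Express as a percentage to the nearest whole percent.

F_rel = (AUC_test/D_test) / (AUC_ref/D_ref)
      = (551.4/200) / (218.8/100)
      = 2.757 / 2.188 = 1.2601 = 126.01%

F_rel = 126%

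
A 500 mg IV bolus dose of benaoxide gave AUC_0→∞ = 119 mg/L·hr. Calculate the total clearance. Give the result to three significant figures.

CL = 4.20 L/hr

CL = Dose_iv / AUC_0→∞
   = 500 / 119 = 4.20168 L/hr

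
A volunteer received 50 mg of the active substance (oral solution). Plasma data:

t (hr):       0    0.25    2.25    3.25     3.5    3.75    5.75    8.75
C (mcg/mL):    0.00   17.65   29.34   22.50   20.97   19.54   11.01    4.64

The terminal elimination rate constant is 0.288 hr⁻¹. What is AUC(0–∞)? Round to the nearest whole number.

AUC = 156 mcg/mL·hr

Trapezoidal AUC_0→8.75:
  [0→0.25]: (0.00+17.65)/2 × 0.25 = 2.20625
  [0.25→2.25]: (17.65+29.34)/2 × 2 = 46.99
  [2.25→3.25]: (29.34+22.50)/2 × 1 = 25.92
  [3.25→3.5]: (22.50+20.97)/2 × 0.25 = 5.43375
  [3.5→3.75]: (20.97+19.54)/2 × 0.25 = 5.06375
  [3.75→5.75]: (19.54+11.01)/2 × 2 = 30.55
  [5.75→8.75]: (11.01+4.64)/2 × 3 = 23.475
  Sum = 139.63875 mcg/mL·hr
Extrapolated tail: C_last / k_e = 4.64 / 0.288 = 16.111
AUC_0→∞ = 139.63875 + 16.111 = 155.74975 mcg/mL·hr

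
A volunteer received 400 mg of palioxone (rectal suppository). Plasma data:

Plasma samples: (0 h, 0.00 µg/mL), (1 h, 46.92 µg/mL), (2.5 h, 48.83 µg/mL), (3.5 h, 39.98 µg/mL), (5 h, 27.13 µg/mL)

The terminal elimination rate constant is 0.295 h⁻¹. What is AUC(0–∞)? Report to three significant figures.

AUC = 282 µg/mL·h

Trapezoidal AUC_0→5:
  [0→1]: (0.00+46.92)/2 × 1 = 23.46
  [1→2.5]: (46.92+48.83)/2 × 1.5 = 71.8125
  [2.5→3.5]: (48.83+39.98)/2 × 1 = 44.405
  [3.5→5]: (39.98+27.13)/2 × 1.5 = 50.3325
  Sum = 190.01 µg/mL·h
Extrapolated tail: C_last / k_e = 27.13 / 0.295 = 91.966
AUC_0→∞ = 190.01 + 91.966 = 281.976 µg/mL·h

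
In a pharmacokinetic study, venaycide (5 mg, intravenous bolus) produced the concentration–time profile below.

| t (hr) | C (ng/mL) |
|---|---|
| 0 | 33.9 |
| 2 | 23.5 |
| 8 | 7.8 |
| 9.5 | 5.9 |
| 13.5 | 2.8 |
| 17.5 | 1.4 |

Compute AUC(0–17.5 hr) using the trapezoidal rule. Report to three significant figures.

AUC = 187 ng/mL·hr

Trapezoidal AUC_0→17.5:
  [0→2]: (33.9+23.5)/2 × 2 = 57.4
  [2→8]: (23.5+7.8)/2 × 6 = 93.9
  [8→9.5]: (7.8+5.9)/2 × 1.5 = 10.275
  [9.5→13.5]: (5.9+2.8)/2 × 4 = 17.4
  [13.5→17.5]: (2.8+1.4)/2 × 4 = 8.4
  Sum = 187.375 ng/mL·hr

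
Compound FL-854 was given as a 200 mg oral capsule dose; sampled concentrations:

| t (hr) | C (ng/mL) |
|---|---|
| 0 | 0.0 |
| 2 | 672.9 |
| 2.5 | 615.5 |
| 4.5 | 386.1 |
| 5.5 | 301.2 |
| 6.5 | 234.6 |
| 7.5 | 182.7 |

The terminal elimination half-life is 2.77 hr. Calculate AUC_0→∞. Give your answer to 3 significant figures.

AUC = 3550 ng/mL·hr

Trapezoidal AUC_0→7.5:
  [0→2]: (0.0+672.9)/2 × 2 = 672.9
  [2→2.5]: (672.9+615.5)/2 × 0.5 = 322.1
  [2.5→4.5]: (615.5+386.1)/2 × 2 = 1001.6
  [4.5→5.5]: (386.1+301.2)/2 × 1 = 343.65
  [5.5→6.5]: (301.2+234.6)/2 × 1 = 267.9
  [6.5→7.5]: (234.6+182.7)/2 × 1 = 208.65
  Sum = 2816.8 ng/mL·hr
k_e = ln2 / t½ = 0.693147 / 2.77 = 0.2502 hr^-1
Extrapolated tail: C_last / k_e = 182.7 / 0.2502 = 730.216
AUC_0→∞ = 2816.8 + 730.216 = 3547.016 ng/mL·hr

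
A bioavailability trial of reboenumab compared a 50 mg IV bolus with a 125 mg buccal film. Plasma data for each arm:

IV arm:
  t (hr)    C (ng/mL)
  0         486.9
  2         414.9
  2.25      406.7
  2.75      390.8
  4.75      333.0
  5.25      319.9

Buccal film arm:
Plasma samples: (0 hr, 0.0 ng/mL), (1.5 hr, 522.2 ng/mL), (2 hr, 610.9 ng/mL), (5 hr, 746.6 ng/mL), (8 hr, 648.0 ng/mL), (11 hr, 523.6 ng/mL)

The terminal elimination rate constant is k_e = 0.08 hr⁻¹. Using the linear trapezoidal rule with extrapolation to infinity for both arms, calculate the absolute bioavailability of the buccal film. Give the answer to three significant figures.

F = 0.861

Trapezoidal AUC_0→5.25 (IV):
  [0→2]: (486.9+414.9)/2 × 2 = 901.8
  [2→2.25]: (414.9+406.7)/2 × 0.25 = 102.7
  [2.25→2.75]: (406.7+390.8)/2 × 0.5 = 199.375
  [2.75→4.75]: (390.8+333.0)/2 × 2 = 723.8
  [4.75→5.25]: (333.0+319.9)/2 × 0.5 = 163.225
  Sum = 2090.9 ng/mL·hr
IV tail: 319.9/0.08 = 3998.750; AUC_iv,0→∞ = 2090.9 + 3998.750 = 6089.65 ng/mL·hr
Trapezoidal AUC_0→11 (buccal film):
  [0→1.5]: (0.0+522.2)/2 × 1.5 = 391.65
  [1.5→2]: (522.2+610.9)/2 × 0.5 = 283.275
  [2→5]: (610.9+746.6)/2 × 3 = 2036.25
  [5→8]: (746.6+648.0)/2 × 3 = 2091.9
  [8→11]: (648.0+523.6)/2 × 3 = 1757.4
  Sum = 6560.475 ng/mL·hr
buccal film tail: 523.6/0.08 = 6545.000; AUC_ev,0→∞ = 6560.475 + 6545.000 = 13105.475 ng/mL·hr
F = (AUC_ev/D_ev)/(AUC_iv/D_iv) = (13105.475/125)/(6089.65/50) = 104.8438/121.793 = 0.8608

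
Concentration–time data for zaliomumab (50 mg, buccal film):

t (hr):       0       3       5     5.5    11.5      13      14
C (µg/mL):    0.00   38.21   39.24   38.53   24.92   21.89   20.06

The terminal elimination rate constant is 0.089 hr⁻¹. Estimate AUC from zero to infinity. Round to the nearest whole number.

AUC = 626 µg/mL·hr

Trapezoidal AUC_0→14:
  [0→3]: (0.00+38.21)/2 × 3 = 57.315
  [3→5]: (38.21+39.24)/2 × 2 = 77.45
  [5→5.5]: (39.24+38.53)/2 × 0.5 = 19.4425
  [5.5→11.5]: (38.53+24.92)/2 × 6 = 190.35
  [11.5→13]: (24.92+21.89)/2 × 1.5 = 35.1075
  [13→14]: (21.89+20.06)/2 × 1 = 20.975
  Sum = 400.64 µg/mL·hr
Extrapolated tail: C_last / k_e = 20.06 / 0.089 = 225.393
AUC_0→∞ = 400.64 + 225.393 = 626.033 µg/mL·hr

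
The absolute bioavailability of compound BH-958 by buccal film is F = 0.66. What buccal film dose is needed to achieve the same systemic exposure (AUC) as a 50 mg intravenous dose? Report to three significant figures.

D_buccal = 75.8 mg

For equal systemic exposure: F × D_ev = D_iv
D_ev = D_iv / F = 50 / 0.66 = 75.7576 mg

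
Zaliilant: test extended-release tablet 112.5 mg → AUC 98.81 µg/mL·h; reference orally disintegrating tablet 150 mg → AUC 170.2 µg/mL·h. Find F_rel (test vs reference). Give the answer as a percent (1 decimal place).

F_rel = (AUC_test/D_test) / (AUC_ref/D_ref)
      = (98.81/112.5) / (170.2/150)
      = 0.878311 / 1.13467 = 0.7741 = 77.41%

F_rel = 77.4%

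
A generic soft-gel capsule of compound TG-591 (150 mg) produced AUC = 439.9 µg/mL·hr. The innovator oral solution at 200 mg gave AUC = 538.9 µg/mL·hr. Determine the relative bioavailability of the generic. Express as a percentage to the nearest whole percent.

F_rel = 109%

F_rel = (AUC_test/D_test) / (AUC_ref/D_ref)
      = (439.9/150) / (538.9/200)
      = 2.93267 / 2.6945 = 1.0884 = 108.84%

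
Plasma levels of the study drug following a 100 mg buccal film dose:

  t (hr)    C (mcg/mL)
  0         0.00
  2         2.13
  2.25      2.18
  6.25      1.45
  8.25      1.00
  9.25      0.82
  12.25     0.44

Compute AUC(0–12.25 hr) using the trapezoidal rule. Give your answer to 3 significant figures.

AUC = 15.2 mcg/mL·hr

Trapezoidal AUC_0→12.25:
  [0→2]: (0.00+2.13)/2 × 2 = 2.13
  [2→2.25]: (2.13+2.18)/2 × 0.25 = 0.53875
  [2.25→6.25]: (2.18+1.45)/2 × 4 = 7.26
  [6.25→8.25]: (1.45+1.00)/2 × 2 = 2.45
  [8.25→9.25]: (1.00+0.82)/2 × 1 = 0.91
  [9.25→12.25]: (0.82+0.44)/2 × 3 = 1.89
  Sum = 15.17875 mcg/mL·hr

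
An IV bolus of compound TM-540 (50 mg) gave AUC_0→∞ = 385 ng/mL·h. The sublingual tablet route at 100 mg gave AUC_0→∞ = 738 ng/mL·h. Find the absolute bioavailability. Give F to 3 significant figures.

F = 0.958

F = (AUC_ev / D_ev) / (AUC_iv / D_iv)
  = (738/100) / (385/50)
  = 7.38 / 7.7 = 0.9584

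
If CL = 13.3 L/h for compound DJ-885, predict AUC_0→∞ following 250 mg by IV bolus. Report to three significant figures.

AUC = 18.8 mg/L·h

AUC_0→∞ = Dose_iv / CL
        = 250 / 13.3 = 18.797 mg/L·h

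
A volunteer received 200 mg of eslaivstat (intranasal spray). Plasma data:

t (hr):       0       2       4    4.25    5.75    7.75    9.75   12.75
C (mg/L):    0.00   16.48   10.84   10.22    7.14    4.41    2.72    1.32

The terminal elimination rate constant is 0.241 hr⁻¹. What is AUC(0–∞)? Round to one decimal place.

AUC = 89.7 mg/L·hr

Trapezoidal AUC_0→12.75:
  [0→2]: (0.00+16.48)/2 × 2 = 16.48
  [2→4]: (16.48+10.84)/2 × 2 = 27.32
  [4→4.25]: (10.84+10.22)/2 × 0.25 = 2.6325
  [4.25→5.75]: (10.22+7.14)/2 × 1.5 = 13.02
  [5.75→7.75]: (7.14+4.41)/2 × 2 = 11.55
  [7.75→9.75]: (4.41+2.72)/2 × 2 = 7.13
  [9.75→12.75]: (2.72+1.32)/2 × 3 = 6.06
  Sum = 84.1925 mg/L·hr
Extrapolated tail: C_last / k_e = 1.32 / 0.241 = 5.477
AUC_0→∞ = 84.1925 + 5.477 = 89.6695 mg/L·hr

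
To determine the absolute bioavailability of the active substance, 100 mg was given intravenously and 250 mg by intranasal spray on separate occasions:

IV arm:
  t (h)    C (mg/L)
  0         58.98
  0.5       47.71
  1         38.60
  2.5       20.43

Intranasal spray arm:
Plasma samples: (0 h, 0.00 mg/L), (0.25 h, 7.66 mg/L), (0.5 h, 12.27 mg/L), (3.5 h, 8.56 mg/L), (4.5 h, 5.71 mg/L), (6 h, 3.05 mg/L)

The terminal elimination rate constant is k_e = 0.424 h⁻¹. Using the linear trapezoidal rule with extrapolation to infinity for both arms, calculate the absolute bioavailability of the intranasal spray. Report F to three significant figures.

Trapezoidal AUC_0→2.5 (IV):
  [0→0.5]: (58.98+47.71)/2 × 0.5 = 26.6725
  [0.5→1]: (47.71+38.60)/2 × 0.5 = 21.5775
  [1→2.5]: (38.60+20.43)/2 × 1.5 = 44.2725
  Sum = 92.5225 mg/L·h
IV tail: 20.43/0.424 = 48.184; AUC_iv,0→∞ = 92.5225 + 48.184 = 140.7065 mg/L·h
Trapezoidal AUC_0→6 (intranasal spray):
  [0→0.25]: (0.00+7.66)/2 × 0.25 = 0.9575
  [0.25→0.5]: (7.66+12.27)/2 × 0.25 = 2.49125
  [0.5→3.5]: (12.27+8.56)/2 × 3 = 31.245
  [3.5→4.5]: (8.56+5.71)/2 × 1 = 7.135
  [4.5→6]: (5.71+3.05)/2 × 1.5 = 6.57
  Sum = 48.39875 mg/L·h
intranasal spray tail: 3.05/0.424 = 7.193; AUC_ev,0→∞ = 48.39875 + 7.193 = 55.59175 mg/L·h
F = (AUC_ev/D_ev)/(AUC_iv/D_iv) = (55.59175/250)/(140.7065/100) = 0.222367/1.407065 = 0.1580

F = 0.158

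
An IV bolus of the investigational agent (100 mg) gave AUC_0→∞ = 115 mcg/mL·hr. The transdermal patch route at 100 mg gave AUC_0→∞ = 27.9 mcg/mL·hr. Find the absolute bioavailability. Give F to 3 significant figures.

F = 0.243

F = (AUC_ev / D_ev) / (AUC_iv / D_iv)
  = (27.9/100) / (115/100)
  = 0.279 / 1.15 = 0.2426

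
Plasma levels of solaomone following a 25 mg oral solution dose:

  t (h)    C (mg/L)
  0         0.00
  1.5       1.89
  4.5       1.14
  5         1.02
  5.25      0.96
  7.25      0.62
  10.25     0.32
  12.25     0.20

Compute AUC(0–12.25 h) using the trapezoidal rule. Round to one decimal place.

Trapezoidal AUC_0→12.25:
  [0→1.5]: (0.00+1.89)/2 × 1.5 = 1.4175
  [1.5→4.5]: (1.89+1.14)/2 × 3 = 4.545
  [4.5→5]: (1.14+1.02)/2 × 0.5 = 0.54
  [5→5.25]: (1.02+0.96)/2 × 0.25 = 0.2475
  [5.25→7.25]: (0.96+0.62)/2 × 2 = 1.58
  [7.25→10.25]: (0.62+0.32)/2 × 3 = 1.41
  [10.25→12.25]: (0.32+0.20)/2 × 2 = 0.52
  Sum = 10.26 mg/L·h

AUC = 10.3 mg/L·h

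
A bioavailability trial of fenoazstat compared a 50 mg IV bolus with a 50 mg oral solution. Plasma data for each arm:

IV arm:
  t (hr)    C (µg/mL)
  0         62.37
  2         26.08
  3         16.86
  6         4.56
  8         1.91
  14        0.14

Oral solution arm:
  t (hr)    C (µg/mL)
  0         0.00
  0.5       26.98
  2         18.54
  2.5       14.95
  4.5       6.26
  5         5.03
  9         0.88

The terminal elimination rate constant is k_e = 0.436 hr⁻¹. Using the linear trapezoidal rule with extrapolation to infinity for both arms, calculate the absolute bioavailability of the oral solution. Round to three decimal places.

Trapezoidal AUC_0→14 (IV):
  [0→2]: (62.37+26.08)/2 × 2 = 88.45
  [2→3]: (26.08+16.86)/2 × 1 = 21.47
  [3→6]: (16.86+4.56)/2 × 3 = 32.13
  [6→8]: (4.56+1.91)/2 × 2 = 6.47
  [8→14]: (1.91+0.14)/2 × 6 = 6.15
  Sum = 154.67 µg/mL·hr
IV tail: 0.14/0.436 = 0.321; AUC_iv,0→∞ = 154.67 + 0.321 = 154.991 µg/mL·hr
Trapezoidal AUC_0→9 (oral solution):
  [0→0.5]: (0.00+26.98)/2 × 0.5 = 6.745
  [0.5→2]: (26.98+18.54)/2 × 1.5 = 34.14
  [2→2.5]: (18.54+14.95)/2 × 0.5 = 8.3725
  [2.5→4.5]: (14.95+6.26)/2 × 2 = 21.21
  [4.5→5]: (6.26+5.03)/2 × 0.5 = 2.8225
  [5→9]: (5.03+0.88)/2 × 4 = 11.82
  Sum = 85.11 µg/mL·hr
oral solution tail: 0.88/0.436 = 2.018; AUC_ev,0→∞ = 85.11 + 2.018 = 87.128 µg/mL·hr
F = (AUC_ev/D_ev)/(AUC_iv/D_iv) = (87.128/50)/(154.991/50) = 1.74256/3.09982 = 0.5621

F = 0.562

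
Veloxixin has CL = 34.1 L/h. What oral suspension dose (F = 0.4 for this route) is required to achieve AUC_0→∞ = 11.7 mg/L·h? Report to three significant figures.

Dose = CL × AUC_0→∞ / F
     = 34.1 × 11.7 / 0.4 = 997.425 mg

Dose = 997 mg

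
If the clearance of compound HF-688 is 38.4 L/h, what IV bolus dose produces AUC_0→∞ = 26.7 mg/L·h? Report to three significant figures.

Dose = 1030 mg

Dose_iv = CL × AUC_0→∞
     = 38.4 × 26.7 = 1025.28 mg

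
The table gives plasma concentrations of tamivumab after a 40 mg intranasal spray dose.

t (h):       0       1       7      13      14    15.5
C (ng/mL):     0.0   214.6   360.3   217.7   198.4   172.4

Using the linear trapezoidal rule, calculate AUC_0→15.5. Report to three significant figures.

AUC = 4050 ng/mL·h

Trapezoidal AUC_0→15.5:
  [0→1]: (0.0+214.6)/2 × 1 = 107.3
  [1→7]: (214.6+360.3)/2 × 6 = 1724.7
  [7→13]: (360.3+217.7)/2 × 6 = 1734.0
  [13→14]: (217.7+198.4)/2 × 1 = 208.05
  [14→15.5]: (198.4+172.4)/2 × 1.5 = 278.1
  Sum = 4052.15 ng/mL·h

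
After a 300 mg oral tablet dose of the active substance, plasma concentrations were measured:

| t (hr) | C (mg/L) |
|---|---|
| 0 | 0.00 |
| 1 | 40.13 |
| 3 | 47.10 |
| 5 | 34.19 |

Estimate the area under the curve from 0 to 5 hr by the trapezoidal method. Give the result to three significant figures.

Trapezoidal AUC_0→5:
  [0→1]: (0.00+40.13)/2 × 1 = 20.065
  [1→3]: (40.13+47.10)/2 × 2 = 87.23
  [3→5]: (47.10+34.19)/2 × 2 = 81.29
  Sum = 188.585 mg/L·hr

AUC = 189 mg/L·hr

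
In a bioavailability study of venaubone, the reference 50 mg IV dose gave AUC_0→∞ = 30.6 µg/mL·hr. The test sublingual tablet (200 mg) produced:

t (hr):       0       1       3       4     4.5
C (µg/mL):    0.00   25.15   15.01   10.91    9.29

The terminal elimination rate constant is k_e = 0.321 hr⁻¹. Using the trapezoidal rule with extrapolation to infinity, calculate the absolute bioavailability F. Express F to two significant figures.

F = 0.81

Trapezoidal AUC_0→4.5 (sublingual tablet):
  [0→1]: (0.00+25.15)/2 × 1 = 12.575
  [1→3]: (25.15+15.01)/2 × 2 = 40.16
  [3→4]: (15.01+10.91)/2 × 1 = 12.96
  [4→4.5]: (10.91+9.29)/2 × 0.5 = 5.05
  Sum = 70.745 µg/mL·hr
Tail: C_last/k_e = 9.29/0.321 = 28.941
AUC_0→∞ (sublingual tablet) = 70.745 + 28.941 = 99.686 µg/mL·hr
F = (AUC_ev/D_ev)/(AUC_iv/D_iv) = (99.686/200)/(30.6/50) = 0.49843/0.612 = 0.8144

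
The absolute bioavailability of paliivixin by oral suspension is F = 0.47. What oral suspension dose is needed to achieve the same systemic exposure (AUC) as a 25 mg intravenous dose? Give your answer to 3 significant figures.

For equal systemic exposure: F × D_ev = D_iv
D_ev = D_iv / F = 25 / 0.47 = 53.1915 mg

D_oral = 53.2 mg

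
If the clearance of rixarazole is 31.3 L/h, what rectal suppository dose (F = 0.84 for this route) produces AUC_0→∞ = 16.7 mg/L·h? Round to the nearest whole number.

Dose = 622 mg

Dose = CL × AUC_0→∞ / F
     = 31.3 × 16.7 / 0.84 = 622.274 mg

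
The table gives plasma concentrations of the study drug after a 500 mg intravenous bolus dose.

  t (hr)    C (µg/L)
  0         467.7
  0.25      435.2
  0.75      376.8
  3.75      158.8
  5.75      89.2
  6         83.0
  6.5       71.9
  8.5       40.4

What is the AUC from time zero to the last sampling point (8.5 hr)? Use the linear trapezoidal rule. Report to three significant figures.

Trapezoidal AUC_0→8.5:
  [0→0.25]: (467.7+435.2)/2 × 0.25 = 112.8625
  [0.25→0.75]: (435.2+376.8)/2 × 0.5 = 203.0
  [0.75→3.75]: (376.8+158.8)/2 × 3 = 803.4
  [3.75→5.75]: (158.8+89.2)/2 × 2 = 248.0
  [5.75→6]: (89.2+83.0)/2 × 0.25 = 21.525
  [6→6.5]: (83.0+71.9)/2 × 0.5 = 38.725
  [6.5→8.5]: (71.9+40.4)/2 × 2 = 112.3
  Sum = 1539.8125 µg/L·hr

AUC = 1540 µg/L·hr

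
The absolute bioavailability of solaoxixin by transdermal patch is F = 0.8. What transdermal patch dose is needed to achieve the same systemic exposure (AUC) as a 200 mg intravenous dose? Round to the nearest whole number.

D_transdermal = 250 mg

For equal systemic exposure: F × D_ev = D_iv
D_ev = D_iv / F = 200 / 0.8 = 250 mg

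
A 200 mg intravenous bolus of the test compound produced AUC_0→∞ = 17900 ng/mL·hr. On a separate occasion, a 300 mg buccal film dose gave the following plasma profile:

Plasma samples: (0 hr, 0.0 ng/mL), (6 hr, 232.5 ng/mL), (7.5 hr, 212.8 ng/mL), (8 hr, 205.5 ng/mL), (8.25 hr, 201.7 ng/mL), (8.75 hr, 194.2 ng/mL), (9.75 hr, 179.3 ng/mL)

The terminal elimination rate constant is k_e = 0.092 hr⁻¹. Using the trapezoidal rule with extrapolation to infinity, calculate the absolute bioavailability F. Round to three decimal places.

Trapezoidal AUC_0→9.75 (buccal film):
  [0→6]: (0.0+232.5)/2 × 6 = 697.5
  [6→7.5]: (232.5+212.8)/2 × 1.5 = 333.975
  [7.5→8]: (212.8+205.5)/2 × 0.5 = 104.575
  [8→8.25]: (205.5+201.7)/2 × 0.25 = 50.9
  [8.25→8.75]: (201.7+194.2)/2 × 0.5 = 98.975
  [8.75→9.75]: (194.2+179.3)/2 × 1 = 186.75
  Sum = 1472.675 ng/mL·hr
Tail: C_last/k_e = 179.3/0.092 = 1948.913
AUC_0→∞ (buccal film) = 1472.675 + 1948.913 = 3421.588 ng/mL·hr
F = (AUC_ev/D_ev)/(AUC_iv/D_iv) = (3421.588/300)/(17900/200) = 11.4053/89.5 = 0.1274

F = 0.127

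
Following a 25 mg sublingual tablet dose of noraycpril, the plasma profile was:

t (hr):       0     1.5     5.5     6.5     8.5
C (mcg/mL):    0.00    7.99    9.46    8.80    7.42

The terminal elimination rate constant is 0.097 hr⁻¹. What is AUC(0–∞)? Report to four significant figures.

AUC = 142.7 mcg/mL·hr

Trapezoidal AUC_0→8.5:
  [0→1.5]: (0.00+7.99)/2 × 1.5 = 5.9925
  [1.5→5.5]: (7.99+9.46)/2 × 4 = 34.9
  [5.5→6.5]: (9.46+8.80)/2 × 1 = 9.13
  [6.5→8.5]: (8.80+7.42)/2 × 2 = 16.22
  Sum = 66.2425 mcg/mL·hr
Extrapolated tail: C_last / k_e = 7.42 / 0.097 = 76.495
AUC_0→∞ = 66.2425 + 76.495 = 142.7375 mcg/mL·hr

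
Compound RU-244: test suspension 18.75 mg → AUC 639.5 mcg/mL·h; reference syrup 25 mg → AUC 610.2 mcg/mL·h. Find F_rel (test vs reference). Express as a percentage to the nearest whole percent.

F_rel = 140%

F_rel = (AUC_test/D_test) / (AUC_ref/D_ref)
      = (639.5/18.75) / (610.2/25)
      = 34.1067 / 24.408 = 1.3974 = 139.74%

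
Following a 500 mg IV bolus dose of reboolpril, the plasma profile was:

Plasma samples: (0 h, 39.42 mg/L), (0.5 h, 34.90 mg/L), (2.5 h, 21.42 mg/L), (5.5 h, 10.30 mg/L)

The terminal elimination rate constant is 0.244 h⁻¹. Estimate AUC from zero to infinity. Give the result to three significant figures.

Trapezoidal AUC_0→5.5:
  [0→0.5]: (39.42+34.90)/2 × 0.5 = 18.58
  [0.5→2.5]: (34.90+21.42)/2 × 2 = 56.32
  [2.5→5.5]: (21.42+10.30)/2 × 3 = 47.58
  Sum = 122.48 mg/L·h
Extrapolated tail: C_last / k_e = 10.30 / 0.244 = 42.213
AUC_0→∞ = 122.48 + 42.213 = 164.693 mg/L·h

AUC = 165 mg/L·h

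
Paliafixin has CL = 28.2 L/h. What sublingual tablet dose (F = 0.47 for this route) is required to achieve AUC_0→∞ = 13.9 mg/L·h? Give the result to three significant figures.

Dose = CL × AUC_0→∞ / F
     = 28.2 × 13.9 / 0.47 = 834 mg

Dose = 834 mg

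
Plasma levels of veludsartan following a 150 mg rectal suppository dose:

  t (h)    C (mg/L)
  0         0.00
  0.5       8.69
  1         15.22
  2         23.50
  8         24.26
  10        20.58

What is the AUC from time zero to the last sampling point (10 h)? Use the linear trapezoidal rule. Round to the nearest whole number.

AUC = 216 mg/L·h

Trapezoidal AUC_0→10:
  [0→0.5]: (0.00+8.69)/2 × 0.5 = 2.1725
  [0.5→1]: (8.69+15.22)/2 × 0.5 = 5.9775
  [1→2]: (15.22+23.50)/2 × 1 = 19.36
  [2→8]: (23.50+24.26)/2 × 6 = 143.28
  [8→10]: (24.26+20.58)/2 × 2 = 44.84
  Sum = 215.63 mg/L·h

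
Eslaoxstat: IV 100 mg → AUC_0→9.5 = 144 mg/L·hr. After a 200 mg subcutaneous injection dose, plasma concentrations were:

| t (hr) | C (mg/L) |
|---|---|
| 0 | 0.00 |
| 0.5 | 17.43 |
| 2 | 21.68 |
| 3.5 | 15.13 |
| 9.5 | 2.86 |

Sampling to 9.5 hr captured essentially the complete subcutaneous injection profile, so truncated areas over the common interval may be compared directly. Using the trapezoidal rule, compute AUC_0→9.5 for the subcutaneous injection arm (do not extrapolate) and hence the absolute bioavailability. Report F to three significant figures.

F = 0.400

Trapezoidal AUC_0→9.5 (subcutaneous injection):
  [0→0.5]: (0.00+17.43)/2 × 0.5 = 4.3575
  [0.5→2]: (17.43+21.68)/2 × 1.5 = 29.3325
  [2→3.5]: (21.68+15.13)/2 × 1.5 = 27.6075
  [3.5→9.5]: (15.13+2.86)/2 × 6 = 53.97
  Sum = 115.2675 mg/L·hr
F = (AUC_ev/D_ev)/(AUC_iv/D_iv) = (115.2675/200)/(144/100) = 0.5763375/1.44 = 0.4002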